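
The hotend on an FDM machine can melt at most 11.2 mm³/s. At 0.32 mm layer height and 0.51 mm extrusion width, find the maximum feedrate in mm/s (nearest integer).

69 mm/s

A: 0.32 × 0.51 → 0.1632 mm².
v_max = Q/A = 11.2/0.1632 = 68.63 mm/s → 69 mm/s.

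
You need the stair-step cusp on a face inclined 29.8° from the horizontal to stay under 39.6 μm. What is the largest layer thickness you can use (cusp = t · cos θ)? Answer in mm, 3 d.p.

t = h_c / cos θ = 0.0396 / 0.8678 = 0.046 mm.

0.046 mm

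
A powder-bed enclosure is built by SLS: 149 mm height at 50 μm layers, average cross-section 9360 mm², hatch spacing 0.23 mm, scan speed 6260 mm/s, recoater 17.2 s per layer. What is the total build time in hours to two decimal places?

19.62 hours

Layers = ⌈149/0.05⌉ = 2980.
Scan path per layer: 9360 / 0.23 → 40695.7 mm.
Scan time per layer = 40695.7 / 6260, so 6.5009 s.
Layer cycle: 6.5009 + 17.2 → 23.7009 s.
2980 layers × 23.7009 s/layer = 70628.682 s, i.e. 19.62 hours.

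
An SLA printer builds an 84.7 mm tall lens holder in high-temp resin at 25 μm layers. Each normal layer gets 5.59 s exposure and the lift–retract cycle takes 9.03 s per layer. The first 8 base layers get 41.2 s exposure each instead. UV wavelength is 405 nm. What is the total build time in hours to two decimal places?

Layer count = ceil(84.7 / 0.025) = 3388.
Burn-in layers = 8 × (41.2 + 9.03) = 401.84 s.
Remaining layers: 3380 × (5.59 + 9.03) → 49415.6 s.
Sum: 401.84 + 49415.6 = 49817.44 s → 13.84 hours.

13.84 hours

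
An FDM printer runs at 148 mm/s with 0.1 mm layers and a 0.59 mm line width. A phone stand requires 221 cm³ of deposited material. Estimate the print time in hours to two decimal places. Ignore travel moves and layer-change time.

Extrusion cross-section: 0.1 × 0.59 → 0.059 mm².
Total extruded path = 221000/0.059 = 3745762.7 mm.
Time extruding: 3745762.7 / 148 → 25309.2 s.
In the requested units: 25309.2 s = 7.03 hours.

7.03 hours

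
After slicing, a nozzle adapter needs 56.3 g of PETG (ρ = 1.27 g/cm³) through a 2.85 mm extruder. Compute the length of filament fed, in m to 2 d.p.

Extruded volume: 56.3/1.27 = 44.3307 cm³ (44330.7 mm³).
Cross-section of 2.85 mm filament: π·(2.85/2)² = 6.3794 mm².
Length = 44330.7 / 6.3794 = 6949.04 mm = 6.95 m.

6.95 m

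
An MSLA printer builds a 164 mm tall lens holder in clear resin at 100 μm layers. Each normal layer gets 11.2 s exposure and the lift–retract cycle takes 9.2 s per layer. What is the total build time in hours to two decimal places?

9.29 hours

Layers = ⌈164/0.1⌉ = 1640.
Cycle time = 11.2 + 9.2, so 20.4 s.
Build time: 1640 × 20.4 s = 33456 s, i.e. 9.29 hours.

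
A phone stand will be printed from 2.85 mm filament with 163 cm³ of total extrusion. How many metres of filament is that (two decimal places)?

Filament cross-section = π × (2.85/2)² = 6.3794 mm².
Length = 163 cm³ / 6.3794 mm² = 163000 / 6.3794 = 25550.99 mm = 25.55 m.

25.55 m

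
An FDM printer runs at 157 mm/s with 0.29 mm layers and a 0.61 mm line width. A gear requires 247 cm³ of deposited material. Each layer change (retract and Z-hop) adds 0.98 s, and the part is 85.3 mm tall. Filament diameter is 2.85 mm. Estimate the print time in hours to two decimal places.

2.55 hours

Bead cross-section: 0.29 × 0.61 → 0.1769 mm².
Total extruded path = 247000/0.1769 = 1396269.1 mm.
Print-move time = 1396269.1 / 157, so 8893.4 s.
Layer count = ceil(85.3 / 0.29) = 295.
Z-hop total = 295 × 0.98 = 289.1 s.
Total = 8893.4 + 289.1 = 9182.5 s = 2.55 hours.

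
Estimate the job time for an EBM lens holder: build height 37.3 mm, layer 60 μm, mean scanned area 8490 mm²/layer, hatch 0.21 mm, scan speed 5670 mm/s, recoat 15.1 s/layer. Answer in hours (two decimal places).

3.84 hours

Number of layers: 37.3 / 0.06 → 622 (rounded up).
Scan path per layer = 8490 / 0.21, so 40428.6 mm.
Beam time per layer = 40428.6 / 5670 = 7.1303 s.
Layer cycle = 7.1303 + 15.1 = 22.2303 s.
Total: 622 × 22.2303 s = 13827.2466 s → 3.84 hours.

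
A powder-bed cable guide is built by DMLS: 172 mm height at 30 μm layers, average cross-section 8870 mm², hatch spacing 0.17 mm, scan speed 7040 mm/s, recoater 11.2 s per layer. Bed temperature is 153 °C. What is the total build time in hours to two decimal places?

Layer count = ceil(172 / 0.03) = 5734.
Hatch length per layer = 8870 / 0.17, so 52176.5 mm.
Scan time per layer = 52176.5 / 7040 = 7.4114 s.
Layer cycle = 7.4114 + 11.2, so 18.6114 s.
Total: 5734 × 18.6114 s = 106717.7676 s → 29.64 hours.

29.64 hours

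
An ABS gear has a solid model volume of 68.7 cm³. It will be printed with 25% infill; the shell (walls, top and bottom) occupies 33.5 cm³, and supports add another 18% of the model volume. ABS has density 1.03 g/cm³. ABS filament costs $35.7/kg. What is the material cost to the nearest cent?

$2.01

Infill region: 68.7 − 33.5 → 35.2 cm³.
Deposited infill: 0.25 × 35.2 → 8.8 cm³.
Support: 0.18 × 68.7 → 12.366 cm³.
Total printed volume = 33.5 + 8.8 + 12.366 = 54.666 cm³.
Mass = 54.666 × 1.03, so 56.30598 g.
Cost = 56.30598 g / 1000 × $35.7/kg = $2.01.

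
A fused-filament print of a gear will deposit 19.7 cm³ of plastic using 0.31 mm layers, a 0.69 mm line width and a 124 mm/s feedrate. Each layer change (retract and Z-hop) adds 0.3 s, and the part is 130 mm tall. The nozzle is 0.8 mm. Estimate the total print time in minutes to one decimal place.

14.5 minutes

Bead cross-section = 0.31 × 0.69, so 0.2139 mm².
Path length: 19700 mm³ / 0.2139 mm² → 92099.1 mm.
Extrusion time = 92099.1 / 124, so 742.7 s.
Layer count = ceil(130 / 0.31) = 420.
Z-hop total: 420 × 0.3 → 126 s.
Total = 742.7 + 126 = 868.7 s = 14.5 minutes.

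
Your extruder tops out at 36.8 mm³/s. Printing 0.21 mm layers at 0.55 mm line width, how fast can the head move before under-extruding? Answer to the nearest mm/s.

319 mm/s

Extrusion cross-section = 0.21 × 0.55 = 0.1155 mm².
Max speed = 36.8 / 0.1155 = 318.61 ≈ 319 mm/s.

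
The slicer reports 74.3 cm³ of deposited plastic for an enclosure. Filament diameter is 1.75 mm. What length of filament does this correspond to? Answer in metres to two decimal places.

Cross-section of 1.75 mm filament: π·(1.75/2)² = 2.4053 mm².
Length = 74.3 cm³ / 2.4053 mm² = 74300 / 2.4053 = 30890.12 mm = 30.89 m.

30.89 m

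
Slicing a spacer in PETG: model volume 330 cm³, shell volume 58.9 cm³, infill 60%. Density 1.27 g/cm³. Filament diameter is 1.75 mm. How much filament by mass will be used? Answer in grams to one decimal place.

281.4 g

Interior volume = 330 − 58.9 = 271.1 cm³.
Infill deposited = 0.60 × 271.1, so 162.66 cm³.
Total extruded: 58.9 + 162.66 → 221.56 cm³.
Mass: 221.56 × 1.27 → 281.3812 g.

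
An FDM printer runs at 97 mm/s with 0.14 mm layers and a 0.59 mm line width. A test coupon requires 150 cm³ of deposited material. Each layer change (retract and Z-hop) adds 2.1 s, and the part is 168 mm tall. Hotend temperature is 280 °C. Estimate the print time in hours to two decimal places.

5.90 hours

Extrusion cross-section = 0.14 × 0.59, so 0.0826 mm².
Path length: 150000 mm³ / 0.0826 mm² → 1815980.6 mm.
Print-move time = 1815980.6 / 97 = 18721.4 s.
Number of layers: 168 / 0.14 → 1200 (rounded up).
Non-print overhead = 1200 × 2.1, so 2520 s.
Altogether 18721.4 + 2520 = 21241.4 s, i.e. 5.90 hours.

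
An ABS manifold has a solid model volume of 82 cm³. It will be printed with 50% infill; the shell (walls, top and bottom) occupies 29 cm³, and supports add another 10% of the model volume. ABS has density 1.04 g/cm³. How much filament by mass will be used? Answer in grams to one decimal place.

Infill region = 82 − 29, so 53 cm³.
Infill deposited = 0.50 × 53, so 26.5 cm³.
Support: 0.10 × 82 → 8.2 cm³.
Deposited volume: 29 + 26.5 + 8.2 → 63.7 cm³.
Mass = 63.7 × 1.04 = 66.248 g.

66.2 g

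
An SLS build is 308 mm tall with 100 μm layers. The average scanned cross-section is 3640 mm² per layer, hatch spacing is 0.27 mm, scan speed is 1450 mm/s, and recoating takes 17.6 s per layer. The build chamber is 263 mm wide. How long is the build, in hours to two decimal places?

23.01 hours

Layer count = ceil(308 / 0.1) = 3080.
Hatch length per layer: 3640 / 0.27 → 13481.5 mm.
Per-layer scan time: 13481.5 / 1450 → 9.2976 s.
Per-layer time = 9.2976 + 17.6, so 26.8976 s.
Total: 3080 × 26.8976 s = 82844.608 s → 23.01 hours.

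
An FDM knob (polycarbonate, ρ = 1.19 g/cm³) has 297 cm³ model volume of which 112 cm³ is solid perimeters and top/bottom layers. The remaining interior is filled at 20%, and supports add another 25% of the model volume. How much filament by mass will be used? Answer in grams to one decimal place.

265.7 g

Volume inside the shell = 297 − 112, so 185 cm³.
Deposited infill = 0.20 × 185, so 37 cm³.
Support = 0.25 × 297, so 74.25 cm³.
Deposited volume = 112 + 37 + 74.25, so 223.25 cm³.
Mass: 223.25 × 1.19 → 265.6675 g.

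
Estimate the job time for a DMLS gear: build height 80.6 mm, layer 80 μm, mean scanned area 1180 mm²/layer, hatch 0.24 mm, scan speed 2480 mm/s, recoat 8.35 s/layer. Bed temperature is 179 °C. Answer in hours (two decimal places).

Layer count = ceil(80.6 / 0.08) = 1008.
Per-layer scan distance: 1180 / 0.24 → 4916.7 mm.
Scan time per layer: 4916.7 / 2480 → 1.9825 s.
Layer cycle: 1.9825 + 8.35 → 10.3325 s.
1008 layers × 10.3325 s/layer = 10415.16 s, i.e. 2.89 hours.

2.89 hours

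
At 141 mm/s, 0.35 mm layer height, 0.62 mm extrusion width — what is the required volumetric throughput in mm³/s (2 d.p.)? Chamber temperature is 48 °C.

30.60

A = 0.35 × 0.62 = 0.217 mm².
Volumetric flow = 141 × 0.217 = 30.60 mm³/s.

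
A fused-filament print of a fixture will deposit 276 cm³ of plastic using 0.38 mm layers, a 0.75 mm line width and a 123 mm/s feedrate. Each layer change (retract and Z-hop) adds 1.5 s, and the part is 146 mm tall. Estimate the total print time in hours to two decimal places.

2.35 hours

Line area = 0.38 × 0.75, so 0.285 mm².
Path length: 276000 mm³ / 0.285 mm² → 968421.1 mm.
Time extruding = 968421.1 / 123 = 7873.3 s.
Number of layers: 146 / 0.38 → 385 (rounded up).
Layer-change overhead: 385 × 1.5 → 577.5 s.
Altogether 7873.3 + 577.5 = 8450.8 s, i.e. 2.35 hours.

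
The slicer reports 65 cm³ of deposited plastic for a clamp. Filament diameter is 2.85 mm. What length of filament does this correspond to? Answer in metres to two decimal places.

10.19 m

A = π r² = π × 1.425² = 6.3794 mm².
Length = 65 cm³ / 6.3794 mm² = 65000 / 6.3794 = 10189.05 mm = 10.19 m.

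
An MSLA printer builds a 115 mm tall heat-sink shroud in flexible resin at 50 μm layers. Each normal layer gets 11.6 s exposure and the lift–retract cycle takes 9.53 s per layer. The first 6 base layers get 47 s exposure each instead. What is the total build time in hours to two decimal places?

13.56 hours

Number of layers: 115 / 0.05 → 2300 (rounded up).
Bottom layers: 6 × (47 + 9.53) → 339.18 s.
Remaining layers = 2294 × (11.6 + 9.53), so 48472.22 s.
Total = 339.18 + 48472.22 = 48811.4 s = 13.56 hours.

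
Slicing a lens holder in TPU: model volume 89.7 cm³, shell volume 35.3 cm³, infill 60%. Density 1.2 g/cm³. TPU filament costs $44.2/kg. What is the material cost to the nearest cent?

$3.60

Volume inside the shell = 89.7 − 35.3 = 54.4 cm³.
Infill deposited = 0.60 × 54.4 = 32.64 cm³.
Total extruded = 35.3 + 32.64 = 67.94 cm³.
Mass = 67.94 × 1.2, so 81.528 g.
Cost = 81.528 g / 1000 × $44.2/kg = $3.60.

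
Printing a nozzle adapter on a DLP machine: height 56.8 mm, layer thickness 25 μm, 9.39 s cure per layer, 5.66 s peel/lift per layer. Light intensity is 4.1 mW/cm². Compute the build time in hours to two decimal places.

9.50 hours

Number of layers: 56.8 / 0.025 → 2272 (rounded up).
Each layer takes = 9.39 + 5.66, so 15.05 s.
Total = 2272 × 15.05 = 34193.6 s = 9.50 hours.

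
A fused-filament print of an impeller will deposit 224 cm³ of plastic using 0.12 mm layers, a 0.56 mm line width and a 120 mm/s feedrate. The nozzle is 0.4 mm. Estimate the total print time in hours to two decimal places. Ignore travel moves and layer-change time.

7.72 hours

Extrusion cross-section = 0.12 × 0.56, so 0.0672 mm².
Toolpath length = 224 cm³ / 0.0672 mm² = 224000 / 0.0672 = 3333333.3 mm.
Print-move time = 3333333.3 / 120, so 27777.8 s.
27777.8 s = 7.72 hours.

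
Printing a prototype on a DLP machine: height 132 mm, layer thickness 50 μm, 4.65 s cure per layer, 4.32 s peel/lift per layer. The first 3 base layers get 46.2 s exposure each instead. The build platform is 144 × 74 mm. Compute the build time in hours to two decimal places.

6.61 hours

Layers = ⌈132/0.05⌉ = 2640.
Burn-in layers = 3 × (46.2 + 4.32), so 151.56 s.
Regular layers = 2637 × (4.65 + 4.32), so 23653.89 s.
Total = 151.56 + 23653.89 = 23805.45 s = 6.61 hours.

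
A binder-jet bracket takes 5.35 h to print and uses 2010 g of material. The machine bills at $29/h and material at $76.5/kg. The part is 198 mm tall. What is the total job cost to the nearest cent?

Time charge: 29 × 5.35 → $155.15.
Material charge = 76.5 × 2010/1000 = $153.765.
Total = 155.15 + 153.765 = 308.915 ≈ $308.92.

$308.92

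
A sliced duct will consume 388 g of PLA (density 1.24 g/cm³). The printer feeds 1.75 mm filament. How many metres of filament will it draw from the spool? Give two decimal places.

130.09 m

Volume = 388 g / 1.24 g·cm⁻³ = 312.9032 cm³ = 312903.2 mm³.
Cross-section of 1.75 mm filament: π·(1.75/2)² = 2.4053 mm².
L = V/A = 312903.2/2.4053 = 130089.05 mm → 130.09 m.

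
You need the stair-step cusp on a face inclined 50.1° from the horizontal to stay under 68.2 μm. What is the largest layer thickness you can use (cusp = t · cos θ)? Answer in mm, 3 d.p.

0.106 mm

t = h_c / cos θ = 0.0682 / 0.6414 = 0.106 mm.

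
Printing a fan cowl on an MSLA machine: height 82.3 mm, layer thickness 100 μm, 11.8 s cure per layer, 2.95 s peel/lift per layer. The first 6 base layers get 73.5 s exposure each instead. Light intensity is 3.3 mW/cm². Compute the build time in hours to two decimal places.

Number of layers: 82.3 / 0.1 → 823 (rounded up).
Base layers: 6 × (73.5 + 2.95) → 458.7 s.
Regular layers: 817 × (11.8 + 2.95) → 12050.75 s.
Sum: 458.7 + 12050.75 = 12509.45 s → 3.47 hours.

3.47 hours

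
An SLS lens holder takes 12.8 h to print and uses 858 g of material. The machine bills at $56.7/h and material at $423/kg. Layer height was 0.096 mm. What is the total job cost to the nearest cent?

Time charge = 56.7 × 12.8, so $725.76.
Material charge = 423 × 858/1000, so $362.934.
Total = 725.76 + 362.934 = 1088.694 ≈ $1088.69.

$1088.69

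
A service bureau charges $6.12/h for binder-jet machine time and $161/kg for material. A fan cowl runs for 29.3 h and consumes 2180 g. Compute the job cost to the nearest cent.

$530.30

Time charge: 6.12 × 29.3 → $179.316.
Material charge: 161 × 2180/1000 → $350.98.
Total = 179.316 + 350.98 = 530.296 ≈ $530.30.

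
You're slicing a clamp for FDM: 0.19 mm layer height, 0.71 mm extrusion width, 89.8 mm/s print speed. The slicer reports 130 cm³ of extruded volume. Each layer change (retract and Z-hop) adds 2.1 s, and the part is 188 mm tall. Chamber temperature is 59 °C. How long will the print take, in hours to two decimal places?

Bead cross-section = 0.19 × 0.71 = 0.1349 mm².
Path length: 130000 mm³ / 0.1349 mm² → 963676.8 mm.
Time extruding = 963676.8 / 89.8, so 10731.4 s.
Number of layers: 188 / 0.19 → 990 (rounded up).
Layer-change overhead = 990 × 2.1, so 2079 s.
Altogether 10731.4 + 2079 = 12810.4 s, i.e. 3.56 hours.

3.56 hours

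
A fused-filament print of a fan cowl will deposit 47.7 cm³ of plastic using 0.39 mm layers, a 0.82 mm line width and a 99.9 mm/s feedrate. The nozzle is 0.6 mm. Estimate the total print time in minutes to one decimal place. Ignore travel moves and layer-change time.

24.9 minutes

Extrusion cross-section: 0.39 × 0.82 → 0.3198 mm².
Toolpath length = 47.7 cm³ / 0.3198 mm² = 47700 / 0.3198 = 149155.7 mm.
Print-move time = 149155.7 / 99.9, so 1493.1 s.
1493.1 s = 24.9 minutes.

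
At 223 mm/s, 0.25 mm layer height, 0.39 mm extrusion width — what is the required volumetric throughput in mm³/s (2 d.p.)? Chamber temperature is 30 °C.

21.74

Bead cross-section = 0.25 × 0.39 = 0.0975 mm².
Q = v·A = 223 × 0.0975 = 21.74 mm³/s.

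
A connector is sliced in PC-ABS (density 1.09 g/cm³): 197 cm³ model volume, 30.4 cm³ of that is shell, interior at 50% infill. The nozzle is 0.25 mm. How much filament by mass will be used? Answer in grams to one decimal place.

Volume inside the shell = 197 − 30.4 = 166.6 cm³.
Infill deposited = 0.50 × 166.6 = 83.3 cm³.
Deposited volume = 30.4 + 83.3, so 113.7 cm³.
Mass = 113.7 × 1.09, so 123.933 g.

123.9 g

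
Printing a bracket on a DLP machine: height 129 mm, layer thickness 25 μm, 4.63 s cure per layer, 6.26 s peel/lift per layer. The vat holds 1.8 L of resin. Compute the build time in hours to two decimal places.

15.61 hours

Number of layers: 129 / 0.025 → 5160 (rounded up).
Each layer takes: 4.63 + 6.26 → 10.89 s.
Total = 5160 × 10.89 = 56192.4 s = 15.61 hours.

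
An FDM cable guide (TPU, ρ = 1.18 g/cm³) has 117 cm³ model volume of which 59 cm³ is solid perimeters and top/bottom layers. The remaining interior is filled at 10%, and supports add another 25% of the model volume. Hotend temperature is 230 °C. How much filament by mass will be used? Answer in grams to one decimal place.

111.0 g

Volume inside the shell: 117 − 59 → 58 cm³.
Infill deposited = 0.10 × 58, so 5.8 cm³.
Support = 0.25 × 117, so 29.25 cm³.
Total printed volume = 59 + 5.8 + 29.25, so 94.05 cm³.
Mass = 94.05 × 1.18 = 110.979 g.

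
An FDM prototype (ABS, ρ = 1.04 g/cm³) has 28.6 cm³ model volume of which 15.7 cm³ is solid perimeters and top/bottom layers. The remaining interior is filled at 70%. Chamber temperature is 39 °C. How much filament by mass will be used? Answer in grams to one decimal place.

25.7 g

Infill region: 28.6 − 15.7 → 12.9 cm³.
Infill deposited = 0.70 × 12.9 = 9.03 cm³.
Total extruded = 15.7 + 9.03, so 24.73 cm³.
Mass = 24.73 × 1.04, so 25.7192 g.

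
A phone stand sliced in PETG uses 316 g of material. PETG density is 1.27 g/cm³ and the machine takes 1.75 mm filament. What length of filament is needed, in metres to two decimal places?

Volume = 316 g / 1.27 g·cm⁻³ = 248.8189 cm³ = 248818.9 mm³.
Cross-section of 1.75 mm filament: π·(1.75/2)² = 2.4053 mm².
Length = 248818.9 / 2.4053 = 103446.1 mm = 103.45 m.

103.45 m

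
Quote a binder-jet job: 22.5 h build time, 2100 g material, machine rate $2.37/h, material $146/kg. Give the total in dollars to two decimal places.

$359.93

Time charge: 2.37 × 22.5 → $53.325.
Material cost: 146 × 2100/1000 → $306.60.
Job cost: 53.325 + 306.60 = 359.925 ≈ $359.93.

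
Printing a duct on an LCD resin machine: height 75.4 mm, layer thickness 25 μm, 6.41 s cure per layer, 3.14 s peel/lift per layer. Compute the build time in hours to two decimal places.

Layer count = ceil(75.4 / 0.025) = 3016.
Per-layer time = 6.41 + 3.14 = 9.55 s.
Build time: 3016 × 9.55 s = 28802.8 s, i.e. 8.00 hours.

8.00 hours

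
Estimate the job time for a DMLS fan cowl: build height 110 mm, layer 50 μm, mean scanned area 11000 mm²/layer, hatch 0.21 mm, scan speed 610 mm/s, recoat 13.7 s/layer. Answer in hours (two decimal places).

60.85 hours

Layers = ⌈110/0.05⌉ = 2200.
Scan path per layer: 11000 / 0.21 → 52381 mm.
Scan time per layer = 52381 / 610, so 85.8705 s.
Per-layer time: 85.8705 + 13.7 → 99.5705 s.
Total: 2200 × 99.5705 s = 219055.1 s → 60.85 hours.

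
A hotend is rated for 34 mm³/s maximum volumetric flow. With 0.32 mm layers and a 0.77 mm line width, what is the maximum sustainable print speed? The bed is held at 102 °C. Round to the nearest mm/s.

A: 0.32 × 0.77 → 0.2464 mm².
Max speed = 34 / 0.2464 = 137.99 ≈ 138 mm/s.

138 mm/s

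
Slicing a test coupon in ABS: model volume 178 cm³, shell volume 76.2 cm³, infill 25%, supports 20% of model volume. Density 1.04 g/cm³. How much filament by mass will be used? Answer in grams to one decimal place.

Infill region = 178 − 76.2 = 101.8 cm³.
Infill volume = 0.25 × 101.8, so 25.45 cm³.
Support = 0.20 × 178 = 35.6 cm³.
Total extruded = 76.2 + 25.45 + 35.6, so 137.25 cm³.
Mass = 137.25 × 1.04 = 142.74 g.

142.7 g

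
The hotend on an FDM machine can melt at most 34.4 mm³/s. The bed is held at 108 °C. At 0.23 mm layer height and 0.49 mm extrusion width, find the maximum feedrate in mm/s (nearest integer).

305 mm/s

A: 0.23 × 0.49 → 0.1127 mm².
v_max = Q/A = 34.4/0.1127 = 305.24 mm/s → 305 mm/s.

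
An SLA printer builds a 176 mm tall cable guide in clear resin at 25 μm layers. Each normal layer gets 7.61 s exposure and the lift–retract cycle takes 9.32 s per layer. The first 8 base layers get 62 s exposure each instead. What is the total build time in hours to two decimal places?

33.23 hours

Number of layers: 176 / 0.025 → 7040 (rounded up).
Base layers = 8 × (62 + 9.32), so 570.56 s.
Regular layers = 7032 × (7.61 + 9.32), so 119051.76 s.
Sum: 570.56 + 119051.76 = 119622.32 s → 33.23 hours.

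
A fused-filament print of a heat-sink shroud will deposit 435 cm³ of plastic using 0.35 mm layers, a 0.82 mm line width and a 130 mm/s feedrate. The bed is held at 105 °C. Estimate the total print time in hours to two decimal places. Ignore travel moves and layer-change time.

Bead cross-section = 0.35 × 0.82 = 0.287 mm².
Total extruded path = 435000/0.287 = 1515679.4 mm.
Time extruding = 1515679.4 / 130, so 11659.1 s.
In the requested units: 11659.1 s = 3.24 hours.

3.24 hours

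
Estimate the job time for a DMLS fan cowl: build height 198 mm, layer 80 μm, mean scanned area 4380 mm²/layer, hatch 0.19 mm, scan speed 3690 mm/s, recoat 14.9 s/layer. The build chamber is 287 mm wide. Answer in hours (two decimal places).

14.54 hours

Layers = ⌈198/0.08⌉ = 2475.
Scan path per layer: 4380 / 0.19 → 23052.6 mm.
Laser time per layer = 23052.6 / 3690, so 6.2473 s.
Per-layer time: 6.2473 + 14.9 → 21.1473 s.
Total: 2475 × 21.1473 s = 52339.5675 s → 14.54 hours.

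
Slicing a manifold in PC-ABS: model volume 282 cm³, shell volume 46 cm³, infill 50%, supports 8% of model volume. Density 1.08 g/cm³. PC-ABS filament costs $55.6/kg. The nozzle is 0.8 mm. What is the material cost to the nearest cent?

$11.20

Volume inside the shell = 282 − 46, so 236 cm³.
Infill deposited = 0.50 × 236 = 118 cm³.
Support = 0.08 × 282 = 22.56 cm³.
Deposited volume = 46 + 118 + 22.56, so 186.56 cm³.
Mass = 186.56 × 1.08, so 201.4848 g.
At $55.6/kg: 201.4848/1000 × 55.6 = $11.20.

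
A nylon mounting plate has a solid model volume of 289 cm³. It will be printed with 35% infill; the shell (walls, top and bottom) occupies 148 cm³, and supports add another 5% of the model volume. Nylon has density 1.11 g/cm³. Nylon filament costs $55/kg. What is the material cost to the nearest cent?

$12.93

Infill region = 289 − 148, so 141 cm³.
Deposited infill: 0.35 × 141 → 49.35 cm³.
Support: 0.05 × 289 → 14.45 cm³.
Deposited volume = 148 + 49.35 + 14.45 = 211.8 cm³.
Mass: 211.8 × 1.11 → 235.098 g.
Cost = 235.098 g / 1000 × $55/kg = $12.93.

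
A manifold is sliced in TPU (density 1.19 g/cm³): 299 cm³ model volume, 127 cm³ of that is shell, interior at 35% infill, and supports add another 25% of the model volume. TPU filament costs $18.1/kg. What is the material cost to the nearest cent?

$5.64

Volume inside the shell: 299 − 127 → 172 cm³.
Infill deposited: 0.35 × 172 → 60.2 cm³.
Support = 0.25 × 299 = 74.75 cm³.
Total extruded: 127 + 60.2 + 74.75 → 261.95 cm³.
Mass = 261.95 × 1.19, so 311.7205 g.
Cost = 311.7205 g / 1000 × $18.1/kg = $5.64.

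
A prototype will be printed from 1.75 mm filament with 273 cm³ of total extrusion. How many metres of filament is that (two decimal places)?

Cross-section of 1.75 mm filament: π·(1.75/2)² = 2.4053 mm².
L = 273000 mm³ / 2.4053 mm² = 113499.36 mm, i.e. 113.50 m.

113.50 m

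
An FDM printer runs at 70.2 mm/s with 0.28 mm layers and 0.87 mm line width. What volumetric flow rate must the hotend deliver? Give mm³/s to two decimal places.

17.10

A: 0.28 × 0.87 → 0.2436 mm².
Volumetric flow = 70.2 × 0.2436 = 17.10 mm³/s.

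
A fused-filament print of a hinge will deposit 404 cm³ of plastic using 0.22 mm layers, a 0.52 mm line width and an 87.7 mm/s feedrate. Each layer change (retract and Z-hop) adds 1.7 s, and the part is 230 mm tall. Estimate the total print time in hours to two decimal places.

11.68 hours

Extrusion cross-section: 0.22 × 0.52 → 0.1144 mm².
Path length: 404000 mm³ / 0.1144 mm² → 3531468.5 mm.
Print-move time = 3531468.5 / 87.7 = 40267.6 s.
Layer count = ceil(230 / 0.22) = 1046.
Z-hop total = 1046 × 1.7, so 1778.2 s.
Total = 40267.6 + 1778.2 = 42045.8 s = 11.68 hours.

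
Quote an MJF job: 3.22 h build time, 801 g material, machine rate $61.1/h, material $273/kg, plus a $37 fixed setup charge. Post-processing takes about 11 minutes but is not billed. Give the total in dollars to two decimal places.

$452.42

Machine cost = 61.1 × 3.22, so $196.742.
Material charge = 273 × 801/1000 = $218.673.
Adding setup: 196.742 + 218.673 + 37 → 452.415 ≈ $452.42.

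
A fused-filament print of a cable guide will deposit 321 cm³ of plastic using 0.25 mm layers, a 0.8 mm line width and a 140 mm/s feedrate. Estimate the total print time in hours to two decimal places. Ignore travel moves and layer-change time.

3.18 hours

Line area = 0.25 × 0.8, so 0.2 mm².
Path length: 321000 mm³ / 0.2 mm² → 1605000 mm.
Time extruding = 1605000 / 140, so 11464.3 s.
In the requested units: 11464.3 s = 3.18 hours.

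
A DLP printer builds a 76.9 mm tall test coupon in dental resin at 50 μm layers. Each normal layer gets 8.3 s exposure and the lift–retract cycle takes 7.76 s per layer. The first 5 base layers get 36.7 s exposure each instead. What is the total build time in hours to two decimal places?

Layers = ⌈76.9/0.05⌉ = 1538.
Bottom layers = 5 × (36.7 + 7.76), so 222.3 s.
Regular layers = 1533 × (8.3 + 7.76), so 24619.98 s.
Total = 222.3 + 24619.98 = 24842.28 s = 6.90 hours.

6.90 hours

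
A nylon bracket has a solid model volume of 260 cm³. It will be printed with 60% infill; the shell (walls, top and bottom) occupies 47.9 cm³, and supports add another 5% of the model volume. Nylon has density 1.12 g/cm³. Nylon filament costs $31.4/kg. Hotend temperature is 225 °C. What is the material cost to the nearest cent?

$6.62

Volume inside the shell = 260 − 47.9, so 212.1 cm³.
Infill deposited: 0.60 × 212.1 → 127.26 cm³.
Support = 0.05 × 260, so 13 cm³.
Deposited volume: 47.9 + 127.26 + 13 → 188.16 cm³.
Mass: 188.16 × 1.12 → 210.7392 g.
At $31.4/kg: 210.7392/1000 × 31.4 = $6.62.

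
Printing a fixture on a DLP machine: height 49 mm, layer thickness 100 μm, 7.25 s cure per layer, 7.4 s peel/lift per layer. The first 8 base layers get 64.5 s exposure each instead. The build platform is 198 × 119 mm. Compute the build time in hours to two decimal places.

2.12 hours

Layer count = ceil(49 / 0.1) = 490.
Base layers: 8 × (64.5 + 7.4) → 575.2 s.
Regular layers: 482 × (7.25 + 7.4) → 7061.3 s.
Sum: 575.2 + 7061.3 = 7636.5 s → 2.12 hours.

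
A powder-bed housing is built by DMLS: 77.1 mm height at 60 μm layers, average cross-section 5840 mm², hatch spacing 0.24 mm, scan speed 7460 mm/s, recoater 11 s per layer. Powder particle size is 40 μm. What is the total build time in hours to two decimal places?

5.09 hours

Number of layers: 77.1 / 0.06 → 1285 (rounded up).
Scan path per layer = 5840 / 0.24 = 24333.3 mm.
Scan time per layer: 24333.3 / 7460 → 3.2618 s.
Per-layer time: 3.2618 + 11 → 14.2618 s.
Total: 1285 × 14.2618 s = 18326.413 s → 5.09 hours.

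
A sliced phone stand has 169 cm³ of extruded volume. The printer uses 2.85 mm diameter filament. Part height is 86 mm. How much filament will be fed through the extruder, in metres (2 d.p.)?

26.49 m

Cross-section of 2.85 mm filament: π·(2.85/2)² = 6.3794 mm².
Length = 169 cm³ / 6.3794 mm² = 169000 / 6.3794 = 26491.52 mm = 26.49 m.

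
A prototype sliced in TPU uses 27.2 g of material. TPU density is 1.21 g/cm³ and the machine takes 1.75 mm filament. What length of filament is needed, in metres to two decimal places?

Volume = 27.2 g / 1.21 g·cm⁻³ = 22.4793 cm³ = 22479.3 mm³.
Filament cross-section = π × (1.75/2)² = 2.4053 mm².
Length = 22479.3 / 2.4053 = 9345.74 mm = 9.35 m.

9.35 m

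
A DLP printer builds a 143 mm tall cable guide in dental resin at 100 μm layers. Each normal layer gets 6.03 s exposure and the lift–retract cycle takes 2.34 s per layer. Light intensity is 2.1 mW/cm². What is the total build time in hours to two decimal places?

3.32 hours

Layers = ⌈143/0.1⌉ = 1430.
Each layer takes = 6.03 + 2.34, so 8.37 s.
Build time: 1430 × 8.37 s = 11969.1 s, i.e. 3.32 hours.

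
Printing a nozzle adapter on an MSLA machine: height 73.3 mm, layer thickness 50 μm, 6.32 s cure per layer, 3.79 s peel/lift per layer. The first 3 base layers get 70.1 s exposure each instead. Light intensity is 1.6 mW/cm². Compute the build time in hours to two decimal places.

4.17 hours

Layer count = ceil(73.3 / 0.05) = 1466.
Base layers = 3 × (70.1 + 3.79) = 221.67 s.
Remaining layers = 1463 × (6.32 + 3.79), so 14790.93 s.
Total = 221.67 + 14790.93 = 15012.6 s = 4.17 hours.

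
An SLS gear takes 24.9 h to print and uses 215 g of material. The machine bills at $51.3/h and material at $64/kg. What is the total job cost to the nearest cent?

Machine-time cost: 51.3 × 24.9 → $1277.37.
Feedstock cost = 64 × 215/1000 = $13.76.
Job cost: 1277.37 + 13.76 = $1291.13.

$1291.13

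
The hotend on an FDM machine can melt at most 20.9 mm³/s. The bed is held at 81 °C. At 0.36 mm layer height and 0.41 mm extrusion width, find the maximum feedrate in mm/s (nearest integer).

Extrusion cross-section: 0.36 × 0.41 → 0.1476 mm².
v_max = Q/A = 20.9/0.1476 = 141.60 mm/s → 142 mm/s.

142 mm/s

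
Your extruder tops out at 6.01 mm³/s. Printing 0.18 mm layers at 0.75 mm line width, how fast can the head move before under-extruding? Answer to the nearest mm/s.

Bead cross-section: 0.18 × 0.75 → 0.135 mm².
v_max = Q/A = 6.01/0.135 = 44.52 mm/s → 45 mm/s.

45 mm/s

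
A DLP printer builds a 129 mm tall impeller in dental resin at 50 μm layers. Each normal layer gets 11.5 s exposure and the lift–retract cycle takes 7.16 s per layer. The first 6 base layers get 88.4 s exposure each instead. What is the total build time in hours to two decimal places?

Number of layers: 129 / 0.05 → 2580 (rounded up).
Bottom layers = 6 × (88.4 + 7.16) = 573.36 s.
Remaining layers: 2574 × (11.5 + 7.16) → 48030.84 s.
Sum: 573.36 + 48030.84 = 48604.2 s → 13.50 hours.

13.50 hours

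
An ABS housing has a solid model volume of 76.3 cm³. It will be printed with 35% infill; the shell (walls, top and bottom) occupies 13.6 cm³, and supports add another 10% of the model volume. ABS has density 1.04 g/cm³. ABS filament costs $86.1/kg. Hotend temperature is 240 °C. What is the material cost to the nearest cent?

$3.87

Interior volume = 76.3 − 13.6 = 62.7 cm³.
Deposited infill: 0.35 × 62.7 → 21.945 cm³.
Support = 0.10 × 76.3 = 7.63 cm³.
Total extruded = 13.6 + 21.945 + 7.63, so 43.175 cm³.
Mass = 43.175 × 1.04, so 44.902 g.
At $86.1/kg: 44.902/1000 × 86.1 = $3.87.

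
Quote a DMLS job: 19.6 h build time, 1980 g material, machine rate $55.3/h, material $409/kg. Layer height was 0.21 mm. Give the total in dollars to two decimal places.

Machine cost: 55.3 × 19.6 → $1083.88.
Material cost: 409 × 1980/1000 → $809.82.
Total = 1083.88 + 809.82 = $1893.70.

$1893.70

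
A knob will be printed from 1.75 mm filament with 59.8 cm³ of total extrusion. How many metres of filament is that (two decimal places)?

A = π r² = π × 0.875² = 2.4053 mm².
L = 59800 mm³ / 2.4053 mm² = 24861.76 mm, i.e. 24.86 m.

24.86 m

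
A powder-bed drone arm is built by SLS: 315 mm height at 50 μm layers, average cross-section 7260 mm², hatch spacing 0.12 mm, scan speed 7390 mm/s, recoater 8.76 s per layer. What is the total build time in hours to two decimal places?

29.66 hours

Number of layers: 315 / 0.05 → 6300 (rounded up).
Scan path per layer = 7260 / 0.12, so 60500 mm.
Laser time per layer = 60500 / 7390 = 8.1867 s.
Time per layer = 8.1867 + 8.76 = 16.9467 s.
6300 layers × 16.9467 s/layer = 106764.21 s, i.e. 29.66 hours.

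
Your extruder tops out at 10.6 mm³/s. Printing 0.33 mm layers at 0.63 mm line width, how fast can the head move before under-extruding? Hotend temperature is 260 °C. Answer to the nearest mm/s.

51 mm/s

Extrusion cross-section = 0.33 × 0.63 = 0.2079 mm².
Max speed = 10.6 / 0.2079 = 50.99 ≈ 51 mm/s.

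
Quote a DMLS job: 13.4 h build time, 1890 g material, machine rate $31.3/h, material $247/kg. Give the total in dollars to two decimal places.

$886.25

Machine-time cost: 31.3 × 13.4 → $419.42.
Material charge = 247 × 1890/1000 = $466.83.
Job cost: 419.42 + 466.83 = $886.25.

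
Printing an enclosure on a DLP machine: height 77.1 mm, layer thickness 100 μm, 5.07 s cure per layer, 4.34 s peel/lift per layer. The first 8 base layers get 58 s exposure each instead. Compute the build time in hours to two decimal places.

2.13 hours

Layer count = ceil(77.1 / 0.1) = 771.
Burn-in layers = 8 × (58 + 4.34) = 498.72 s.
Remaining layers: 763 × (5.07 + 4.34) → 7179.83 s.
Sum: 498.72 + 7179.83 = 7678.55 s → 2.13 hours.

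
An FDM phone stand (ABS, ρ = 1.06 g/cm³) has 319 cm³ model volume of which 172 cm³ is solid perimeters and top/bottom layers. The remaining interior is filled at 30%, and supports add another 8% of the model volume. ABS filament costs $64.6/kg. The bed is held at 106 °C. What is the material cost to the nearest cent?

Infill region = 319 − 172 = 147 cm³.
Infill volume: 0.30 × 147 → 44.1 cm³.
Support: 0.08 × 319 → 25.52 cm³.
Deposited volume = 172 + 44.1 + 25.52, so 241.62 cm³.
Mass: 241.62 × 1.06 → 256.1172 g.
Cost = 256.1172 g / 1000 × $64.6/kg = $16.55.

$16.55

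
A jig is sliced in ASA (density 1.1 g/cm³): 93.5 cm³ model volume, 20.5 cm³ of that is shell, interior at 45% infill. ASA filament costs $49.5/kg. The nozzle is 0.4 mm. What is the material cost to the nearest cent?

Interior volume: 93.5 − 20.5 → 73 cm³.
Infill volume = 0.45 × 73 = 32.85 cm³.
Deposited volume = 20.5 + 32.85, so 53.35 cm³.
Mass = 53.35 × 1.1 = 58.685 g.
Cost = 58.685 g / 1000 × $49.5/kg = $2.90.

$2.90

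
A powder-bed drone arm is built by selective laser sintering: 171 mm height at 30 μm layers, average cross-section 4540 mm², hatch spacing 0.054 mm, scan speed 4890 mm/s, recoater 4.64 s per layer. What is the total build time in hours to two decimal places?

Layer count = ceil(171 / 0.03) = 5700.
Scan path per layer: 4540 / 0.054 → 84074.1 mm.
Per-layer scan time = 84074.1 / 4890, so 17.1931 s.
Per-layer time: 17.1931 + 4.64 → 21.8331 s.
5700 layers × 21.8331 s/layer = 124448.67 s, i.e. 34.57 hours.

34.57 hours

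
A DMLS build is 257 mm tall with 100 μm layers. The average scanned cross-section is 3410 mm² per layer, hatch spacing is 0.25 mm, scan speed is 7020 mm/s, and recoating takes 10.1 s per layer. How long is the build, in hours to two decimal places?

Number of layers: 257 / 0.1 → 2570 (rounded up).
Hatch length per layer: 3410 / 0.25 → 13640 mm.
Per-layer scan time = 13640 / 7020 = 1.943 s.
Layer cycle: 1.943 + 10.1 → 12.043 s.
Build time = 2570 × 12.043 = 30950.51 s = 8.60 hours.

8.60 hours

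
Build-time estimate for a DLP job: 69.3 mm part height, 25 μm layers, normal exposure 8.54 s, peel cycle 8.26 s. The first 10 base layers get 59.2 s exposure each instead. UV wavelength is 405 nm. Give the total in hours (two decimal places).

13.08 hours

Layer count = ceil(69.3 / 0.025) = 2772.
Bottom layers = 10 × (59.2 + 8.26) = 674.6 s.
Regular layers: 2762 × (8.54 + 8.26) → 46401.6 s.
Sum: 674.6 + 46401.6 = 47076.2 s → 13.08 hours.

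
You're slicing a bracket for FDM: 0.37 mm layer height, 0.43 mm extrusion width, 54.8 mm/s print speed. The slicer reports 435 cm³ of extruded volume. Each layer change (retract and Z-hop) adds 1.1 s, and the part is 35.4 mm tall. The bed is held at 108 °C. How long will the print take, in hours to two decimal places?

Bead cross-section: 0.37 × 0.43 → 0.1591 mm².
Total extruded path = 435000/0.1591 = 2734129.5 mm.
Time extruding: 2734129.5 / 54.8 → 49892.9 s.
Number of layers: 35.4 / 0.37 → 96 (rounded up).
Layer-change overhead = 96 × 1.1, so 105.6 s.
Altogether 49892.9 + 105.6 = 49998.5 s, i.e. 13.89 hours.

13.89 hours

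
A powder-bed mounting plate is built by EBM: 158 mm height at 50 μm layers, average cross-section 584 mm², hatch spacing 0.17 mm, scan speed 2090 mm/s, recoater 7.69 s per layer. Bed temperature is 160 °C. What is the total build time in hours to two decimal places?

8.19 hours

Layer count = ceil(158 / 0.05) = 3160.
Hatch length per layer = 584 / 0.17 = 3435.3 mm.
Scan time per layer = 3435.3 / 2090, so 1.6437 s.
Time per layer = 1.6437 + 7.69 = 9.3337 s.
3160 layers × 9.3337 s/layer = 29494.492 s, i.e. 8.19 hours.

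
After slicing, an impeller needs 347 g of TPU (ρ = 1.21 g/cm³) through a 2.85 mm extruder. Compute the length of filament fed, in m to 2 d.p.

Volume = 347 g / 1.21 g·cm⁻³ = 286.7769 cm³ = 286776.9 mm³.
A = π r² = π × 1.425² = 6.3794 mm².
Length = 286776.9 / 6.3794 = 44953.58 mm = 44.95 m.

44.95 m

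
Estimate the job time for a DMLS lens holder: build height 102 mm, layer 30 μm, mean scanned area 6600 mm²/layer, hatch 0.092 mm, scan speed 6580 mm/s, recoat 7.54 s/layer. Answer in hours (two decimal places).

17.42 hours

Layers = ⌈102/0.03⌉ = 3400.
Per-layer scan distance: 6600 / 0.092 → 71739.1 mm.
Laser time per layer = 71739.1 / 6580, so 10.9026 s.
Layer cycle = 10.9026 + 7.54 = 18.4426 s.
3400 layers × 18.4426 s/layer = 62704.84 s, i.e. 17.42 hours.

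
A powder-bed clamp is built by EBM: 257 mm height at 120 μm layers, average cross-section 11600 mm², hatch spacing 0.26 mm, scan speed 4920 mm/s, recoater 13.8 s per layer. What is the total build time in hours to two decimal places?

Number of layers: 257 / 0.12 → 2142 (rounded up).
Per-layer scan distance = 11600 / 0.26 = 44615.4 mm.
Per-layer scan time = 44615.4 / 4920, so 9.0682 s.
Time per layer: 9.0682 + 13.8 → 22.8682 s.
2142 layers × 22.8682 s/layer = 48983.6844 s, i.e. 13.61 hours.

13.61 hours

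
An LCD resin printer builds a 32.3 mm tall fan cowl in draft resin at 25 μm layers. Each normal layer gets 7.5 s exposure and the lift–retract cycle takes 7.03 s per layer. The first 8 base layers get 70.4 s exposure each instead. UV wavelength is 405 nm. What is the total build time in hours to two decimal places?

5.35 hours

Layers = ⌈32.3/0.025⌉ = 1292.
Bottom layers = 8 × (70.4 + 7.03) = 619.44 s.
Normal layers = 1284 × (7.5 + 7.03) = 18656.52 s.
Total = 619.44 + 18656.52 = 19275.96 s = 5.35 hours.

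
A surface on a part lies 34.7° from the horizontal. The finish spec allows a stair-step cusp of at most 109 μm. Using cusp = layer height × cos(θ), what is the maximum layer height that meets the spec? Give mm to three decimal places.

0.133 mm

cos(34.7°) = 0.8221; t_max = 0.109/0.8221 = 0.133 mm.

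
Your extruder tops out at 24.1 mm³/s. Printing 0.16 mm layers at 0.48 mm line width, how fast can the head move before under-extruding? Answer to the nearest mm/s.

314 mm/s

A = 0.16 × 0.48 = 0.0768 mm².
Max speed = 24.1 / 0.0768 = 313.80 ≈ 314 mm/s.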